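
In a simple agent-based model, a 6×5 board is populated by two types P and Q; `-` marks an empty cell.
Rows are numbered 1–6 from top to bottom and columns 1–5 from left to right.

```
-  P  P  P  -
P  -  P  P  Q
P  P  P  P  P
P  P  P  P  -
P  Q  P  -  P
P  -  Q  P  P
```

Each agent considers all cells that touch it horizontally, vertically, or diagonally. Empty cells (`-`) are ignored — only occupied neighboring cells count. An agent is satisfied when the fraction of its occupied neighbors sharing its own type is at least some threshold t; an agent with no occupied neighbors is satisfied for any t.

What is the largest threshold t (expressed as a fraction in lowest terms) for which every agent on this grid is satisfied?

(1,2)P 3/3
(1,3)P 4/4
(1,4)P 3/4
(2,1)P 3/3
(2,3)P 7/7
(2,4)P 6/7
(2,5)Q 0/4
(3,1)P 4/4
(3,2)P 7/7
(3,3)P 7/7
(3,4)P 6/7
(3,5)P 3/4
(4,1)P 4/5
(4,2)P 7/8
(4,3)P 6/7
(4,4)P 6/6
(5,1)P 3/4
(5,2)Q 1/7
(5,3)P 4/6
(5,5)P 3/3
(6,1)P 1/2
(6,3)Q 1/3
(6,4)P 3/4
(6,5)P 2/2
The smallest same-type fraction is 0/4 at (2,5), which reduces to 0/1. Any threshold above that leaves this agent unsatisfied.

0/1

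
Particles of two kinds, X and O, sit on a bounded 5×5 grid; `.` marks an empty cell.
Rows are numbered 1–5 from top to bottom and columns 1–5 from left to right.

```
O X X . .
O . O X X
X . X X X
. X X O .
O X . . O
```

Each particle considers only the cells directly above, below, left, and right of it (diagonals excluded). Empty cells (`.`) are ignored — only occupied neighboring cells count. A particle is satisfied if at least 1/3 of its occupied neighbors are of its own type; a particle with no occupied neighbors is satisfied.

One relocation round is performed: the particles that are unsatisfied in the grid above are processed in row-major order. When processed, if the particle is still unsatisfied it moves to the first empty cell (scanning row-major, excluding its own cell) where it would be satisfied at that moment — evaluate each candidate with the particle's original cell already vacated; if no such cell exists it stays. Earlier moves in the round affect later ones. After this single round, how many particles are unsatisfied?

Initially unsatisfied (in order): (2,3), (3,1), (4,4), (5,1).
  (2,3) → (2,2).
  (3,1) → (1,4).
  (4,4) → (3,1).
  (5,1) → (3,2).
Resulting grid:
O X X X .
O O . X X
O O X X X
. X X . .
. X . . O
All satisfied now.

0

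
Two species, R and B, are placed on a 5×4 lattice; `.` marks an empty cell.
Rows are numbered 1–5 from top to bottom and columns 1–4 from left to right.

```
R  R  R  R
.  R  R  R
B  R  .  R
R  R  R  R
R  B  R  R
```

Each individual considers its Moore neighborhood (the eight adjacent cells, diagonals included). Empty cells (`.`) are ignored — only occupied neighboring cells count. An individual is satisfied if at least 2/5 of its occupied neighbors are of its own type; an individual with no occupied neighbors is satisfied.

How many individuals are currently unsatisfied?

Row 1: (1,1)R 2/2 ✓ · (1,2)R 4/4 ✓ · (1,3)R 5/5 ✓ · (1,4)R 3/3 ✓
Row 2: (2,2)R 5/6 ✓ · (2,3)R 7/7 ✓ · (2,4)R 4/4 ✓
Row 3: (3,1)B 0/4 ✗ · (3,2)R 5/6 ✓ · (3,4)R 4/4 ✓
Row 4: (4,1)R 3/5 ✓ · (4,2)R 5/7 ✓ · (4,3)R 6/7 ✓ · (4,4)R 4/4 ✓
Row 5: (5,1)R 2/3 ✓ · (5,2)B 0/5 ✗ · (5,3)R 4/5 ✓ · (5,4)R 3/3 ✓
Unsatisfied: (3,1), (5,2) — 2 in total.

2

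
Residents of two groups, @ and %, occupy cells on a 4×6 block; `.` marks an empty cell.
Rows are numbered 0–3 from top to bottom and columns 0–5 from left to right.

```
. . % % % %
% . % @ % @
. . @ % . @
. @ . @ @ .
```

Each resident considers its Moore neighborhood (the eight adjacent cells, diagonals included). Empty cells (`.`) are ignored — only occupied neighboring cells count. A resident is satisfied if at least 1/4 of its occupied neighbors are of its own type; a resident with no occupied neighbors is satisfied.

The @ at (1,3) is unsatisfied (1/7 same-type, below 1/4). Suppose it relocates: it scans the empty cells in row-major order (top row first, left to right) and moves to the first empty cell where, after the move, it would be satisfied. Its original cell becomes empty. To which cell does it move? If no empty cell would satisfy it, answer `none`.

(1,1)

Vacating (1,3). Empty cells in order:
  (0,0): 0/1 same-type → still unsatisfied.
  (0,1): 0/3 same-type → still unsatisfied.
  (1,1): 1/4 same-type → satisfied — stop here.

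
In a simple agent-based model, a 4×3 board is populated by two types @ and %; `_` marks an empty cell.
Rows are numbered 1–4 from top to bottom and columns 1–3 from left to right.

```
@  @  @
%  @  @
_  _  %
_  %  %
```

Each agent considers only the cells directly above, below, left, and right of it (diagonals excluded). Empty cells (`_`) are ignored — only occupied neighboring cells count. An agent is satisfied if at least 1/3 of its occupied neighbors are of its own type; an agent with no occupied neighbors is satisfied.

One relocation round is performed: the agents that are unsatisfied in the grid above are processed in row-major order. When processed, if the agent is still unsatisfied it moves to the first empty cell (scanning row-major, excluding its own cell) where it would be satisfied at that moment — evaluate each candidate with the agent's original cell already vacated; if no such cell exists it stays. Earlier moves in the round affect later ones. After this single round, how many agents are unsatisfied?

0

Initially unsatisfied (in order): (2,1).
  (2,1) → (3,1).
Resulting grid:
@ @ @
_ @ @
% _ %
_ % %
All satisfied now.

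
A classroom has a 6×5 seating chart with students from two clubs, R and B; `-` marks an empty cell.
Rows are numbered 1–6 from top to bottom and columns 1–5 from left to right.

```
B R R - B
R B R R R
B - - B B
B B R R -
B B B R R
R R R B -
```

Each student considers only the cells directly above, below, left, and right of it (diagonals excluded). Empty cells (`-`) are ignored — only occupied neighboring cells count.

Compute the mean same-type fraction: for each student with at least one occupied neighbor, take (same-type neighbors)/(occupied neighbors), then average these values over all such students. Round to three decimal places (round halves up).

(1,1)B 0/2
(1,2)R 1/3
(1,3)R 2/2
(1,5)B 0/1
(2,1)R 0/3
(2,2)B 0/3
(2,3)R 2/3
(2,4)R 2/3
(2,5)R 1/3
(3,1)B 1/2
(3,4)B 1/3
(3,5)B 1/2
(4,1)B 3/3
(4,2)B 2/3
(4,3)R 1/3
(4,4)R 2/3
(5,1)B 2/3
(5,2)B 3/4
(5,3)B 1/4
(5,4)R 2/4
(5,5)R 1/1
(6,1)R 1/2
(6,2)R 2/3
(6,3)R 1/3
(6,4)B 0/2
Sum over 25 students: 0/2 + 1/3 + 2/2 + 0/1 + 0/3 + 0/3 + 2/3 + 2/3 + 1/3 + 1/2 + 1/3 + 1/2 + 3/3 + 2/3 + 1/3 + 2/3 + 2/3 + 3/4 + 1/4 + 2/4 + 1/1 + 1/2 + 2/3 + 1/3 + 0/2 = 35/3; mean = 35/3 ÷ 25 = 7/15 = 0.466666… → 0.467.

0.467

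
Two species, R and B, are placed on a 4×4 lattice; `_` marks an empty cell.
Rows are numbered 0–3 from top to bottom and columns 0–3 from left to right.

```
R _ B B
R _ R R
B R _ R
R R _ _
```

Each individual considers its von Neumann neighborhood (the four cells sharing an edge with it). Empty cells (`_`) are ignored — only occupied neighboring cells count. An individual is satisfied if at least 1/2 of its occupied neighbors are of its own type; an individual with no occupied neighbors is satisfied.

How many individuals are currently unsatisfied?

1

(0,0)R 1/1 satisfied
(0,2)B 1/2 satisfied
(0,3)B 1/2 satisfied
(1,0)R 1/2 satisfied
(1,2)R 1/2 satisfied
(1,3)R 2/3 satisfied
(2,0)B 0/3 not
(2,1)R 1/2 satisfied
(2,3)R 1/1 satisfied
(3,0)R 1/2 satisfied
(3,1)R 2/2 satisfied
Unsatisfied: (2,0) — 1 in total.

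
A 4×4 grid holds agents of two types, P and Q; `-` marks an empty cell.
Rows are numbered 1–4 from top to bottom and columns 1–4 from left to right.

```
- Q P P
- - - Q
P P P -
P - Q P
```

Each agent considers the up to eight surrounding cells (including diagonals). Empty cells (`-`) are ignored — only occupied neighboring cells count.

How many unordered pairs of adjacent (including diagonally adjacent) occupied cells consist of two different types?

Scan each occupied cell's neighbors to the right and below (and the two forward diagonals) so each pair is counted once.
From row 1: 3 unlike of 4 pairs (running 3/4).
From row 2: 1 unlike of 1 pairs (running 4/5).
From row 3: 2 unlike of 7 pairs (running 6/12).
From row 4: 1 unlike of 1 pairs (running 7/13).
Total adjacent occupied pairs: 13; unlike-type pairs: 7.

7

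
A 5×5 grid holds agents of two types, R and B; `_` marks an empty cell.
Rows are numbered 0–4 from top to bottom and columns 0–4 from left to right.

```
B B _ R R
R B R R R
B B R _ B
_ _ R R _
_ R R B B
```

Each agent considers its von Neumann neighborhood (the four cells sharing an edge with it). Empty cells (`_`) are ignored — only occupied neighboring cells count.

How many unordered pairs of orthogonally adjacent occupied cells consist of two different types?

8

Scan each occupied cell's neighbors to the right and below so each pair is counted once.
From row 0: 1 unlike of 6 pairs (running 1/6).
From row 1: 4 unlike of 8 pairs (running 5/14).
From row 2: 1 unlike of 3 pairs (running 6/17).
From row 3: 1 unlike of 3 pairs (running 7/20).
From row 4: 1 unlike of 3 pairs (running 8/23).
Total adjacent occupied pairs: 23; unlike-type pairs: 8.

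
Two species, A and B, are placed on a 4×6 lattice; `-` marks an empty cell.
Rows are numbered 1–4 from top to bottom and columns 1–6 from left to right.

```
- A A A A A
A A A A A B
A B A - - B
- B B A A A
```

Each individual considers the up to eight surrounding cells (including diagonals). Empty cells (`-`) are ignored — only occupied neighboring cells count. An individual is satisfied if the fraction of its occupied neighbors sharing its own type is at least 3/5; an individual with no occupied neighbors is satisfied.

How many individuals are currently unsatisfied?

Row 1: (1,2)A 4/4 ok · (1,3)A 5/5 ok · (1,4)A 5/5 ok · (1,5)A 4/5 ok · (1,6)A 2/3 ok
Row 2: (2,1)A 3/4 ok · (2,2)A 6/7 ok · (2,3)A 6/7 ok · (2,4)A 6/6 ok · (2,5)A 4/6 ok · (2,6)B 1/4 unhappy
Row 3: (3,1)A 2/4 unhappy · (3,2)B 2/7 unhappy · (3,3)A 4/7 unhappy · (3,6)B 1/4 unhappy
Row 4: (4,2)B 2/4 unhappy · (4,3)B 2/4 unhappy · (4,4)A 2/3 ok · (4,5)A 2/3 ok · (4,6)A 1/2 unhappy
Unsatisfied: (2,6), (3,1), (3,2), (3,3), (3,6), (4,2), (4,3), (4,6) — 8 in total.

8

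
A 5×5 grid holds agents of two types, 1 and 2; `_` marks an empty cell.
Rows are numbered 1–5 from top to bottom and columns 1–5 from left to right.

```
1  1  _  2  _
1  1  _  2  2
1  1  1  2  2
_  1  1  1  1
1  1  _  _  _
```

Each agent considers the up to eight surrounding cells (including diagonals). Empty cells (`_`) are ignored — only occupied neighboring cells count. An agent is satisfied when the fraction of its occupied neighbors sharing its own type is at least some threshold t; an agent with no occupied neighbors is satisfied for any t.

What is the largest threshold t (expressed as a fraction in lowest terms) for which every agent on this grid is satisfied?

(1,1)1 3/3
(1,2)1 3/3
(1,4)2 2/2
(2,1)1 5/5
(2,2)1 6/6
(2,4)2 4/5
(2,5)2 4/4
(3,1)1 4/4
(3,2)1 6/6
(3,3)1 5/7
(3,4)2 3/7
(3,5)2 3/5
(4,2)1 6/6
(4,3)1 5/6
(4,4)1 3/5
(4,5)1 1/3
(5,1)1 2/2
(5,2)1 3/3
The smallest same-type fraction is 1/3 at (4,5), which reduces to 1/3. Any threshold above that leaves this agent unsatisfied.

1/3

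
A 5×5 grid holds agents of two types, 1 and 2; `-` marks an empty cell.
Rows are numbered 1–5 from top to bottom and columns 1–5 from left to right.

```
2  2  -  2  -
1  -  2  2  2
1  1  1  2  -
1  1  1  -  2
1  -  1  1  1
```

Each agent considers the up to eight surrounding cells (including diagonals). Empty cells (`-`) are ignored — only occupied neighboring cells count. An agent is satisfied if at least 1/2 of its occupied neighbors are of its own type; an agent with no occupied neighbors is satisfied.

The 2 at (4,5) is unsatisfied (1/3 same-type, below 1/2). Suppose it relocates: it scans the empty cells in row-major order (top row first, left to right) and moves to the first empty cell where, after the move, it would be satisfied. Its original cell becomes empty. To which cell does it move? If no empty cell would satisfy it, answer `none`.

Vacating (4,5). Empty cells in order:
  (1,3): 4/4 same-type → satisfied — stop here.

(1,3)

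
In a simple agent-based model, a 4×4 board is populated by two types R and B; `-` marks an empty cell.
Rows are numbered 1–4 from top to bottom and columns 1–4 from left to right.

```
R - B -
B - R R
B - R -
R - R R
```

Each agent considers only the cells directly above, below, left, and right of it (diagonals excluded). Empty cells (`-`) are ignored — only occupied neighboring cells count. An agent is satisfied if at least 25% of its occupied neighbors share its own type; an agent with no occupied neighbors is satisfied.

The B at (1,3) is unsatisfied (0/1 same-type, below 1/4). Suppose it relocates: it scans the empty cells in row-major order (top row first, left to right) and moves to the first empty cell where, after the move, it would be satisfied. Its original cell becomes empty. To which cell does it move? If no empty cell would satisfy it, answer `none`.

Vacating (1,3). Empty cells in order:
  (1,2): 0/1 same-type → still unsatisfied.
  (1,4): 0/1 same-type → still unsatisfied.
  (2,2): 1/2 same-type → satisfied — stop here.

(2,2)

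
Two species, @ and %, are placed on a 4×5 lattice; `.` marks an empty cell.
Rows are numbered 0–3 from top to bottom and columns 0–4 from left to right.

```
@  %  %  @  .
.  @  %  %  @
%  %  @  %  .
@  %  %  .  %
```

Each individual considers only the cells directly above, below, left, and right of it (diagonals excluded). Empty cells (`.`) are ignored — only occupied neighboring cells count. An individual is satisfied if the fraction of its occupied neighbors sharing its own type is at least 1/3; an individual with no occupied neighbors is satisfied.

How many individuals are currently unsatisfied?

6

Row 0: (0,0)@ 0/1 ✗ · (0,1)% 1/3 ✓ · (0,2)% 2/3 ✓ · (0,3)@ 0/2 ✗
Row 1: (1,1)@ 0/3 ✗ · (1,2)% 2/4 ✓ · (1,3)% 2/4 ✓ · (1,4)@ 0/1 ✗
Row 2: (2,0)% 1/2 ✓ · (2,1)% 2/4 ✓ · (2,2)@ 0/4 ✗ · (2,3)% 1/2 ✓
Row 3: (3,0)@ 0/2 ✗ · (3,1)% 2/3 ✓ · (3,2)% 1/2 ✓ · (3,4)% 0/0 ✓
Unsatisfied: (0,0), (0,3), (1,1), (1,4), (2,2), (3,0) — 6 in total.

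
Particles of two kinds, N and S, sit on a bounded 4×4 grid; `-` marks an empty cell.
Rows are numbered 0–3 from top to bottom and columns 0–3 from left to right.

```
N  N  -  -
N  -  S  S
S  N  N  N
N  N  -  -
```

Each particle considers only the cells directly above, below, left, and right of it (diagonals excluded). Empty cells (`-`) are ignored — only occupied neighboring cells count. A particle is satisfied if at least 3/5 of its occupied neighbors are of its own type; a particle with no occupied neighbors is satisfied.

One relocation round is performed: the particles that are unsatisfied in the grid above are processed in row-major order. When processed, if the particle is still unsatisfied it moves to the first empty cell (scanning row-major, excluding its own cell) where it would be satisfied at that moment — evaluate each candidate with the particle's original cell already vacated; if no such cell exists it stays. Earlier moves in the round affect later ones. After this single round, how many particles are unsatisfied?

Initially unsatisfied (in order): (1,0), (1,2), (1,3), (2,0), (2,3), (3,0).
  (1,0) → (1,1).
  (1,2) → (0,3).
  (1,3): no empty cell satisfies it; stays.
  (2,0): no empty cell satisfies it; stays.
  (2,3) → (1,0).
  (3,0) → (1,2).
Resulting grid:
N N - S
N N N S
S N N -
- N - -
Unsatisfied now: (1,3), (2,0).

2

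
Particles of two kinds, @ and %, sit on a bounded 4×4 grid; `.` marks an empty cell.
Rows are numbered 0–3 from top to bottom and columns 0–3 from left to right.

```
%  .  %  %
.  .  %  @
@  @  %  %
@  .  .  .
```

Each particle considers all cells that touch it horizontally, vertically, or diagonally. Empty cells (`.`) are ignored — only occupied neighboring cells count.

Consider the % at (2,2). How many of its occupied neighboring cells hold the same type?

2

Occupied neighbors of (2,2): (1,2)=%, (1,3)=@, (2,1)=@, (2,3)=%.
Same type (%): 2 of 4.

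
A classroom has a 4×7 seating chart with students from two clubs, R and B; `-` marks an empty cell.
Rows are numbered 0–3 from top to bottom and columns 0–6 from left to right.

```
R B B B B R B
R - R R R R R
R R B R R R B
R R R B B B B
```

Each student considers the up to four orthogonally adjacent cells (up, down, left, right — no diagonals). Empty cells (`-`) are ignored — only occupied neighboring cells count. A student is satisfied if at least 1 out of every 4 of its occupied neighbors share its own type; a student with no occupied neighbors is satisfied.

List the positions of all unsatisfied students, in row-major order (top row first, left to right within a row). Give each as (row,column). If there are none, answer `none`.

Row 0: (0,0)R 1/2 ok · (0,1)B 1/2 ok · (0,2)B 2/3 ok · (0,3)B 2/3 ok · (0,4)B 1/3 ok · (0,5)R 1/3 ok · (0,6)B 0/2 unhappy
Row 1: (1,0)R 2/2 ok · (1,2)R 1/3 ok · (1,3)R 3/4 ok · (1,4)R 3/4 ok · (1,5)R 4/4 ok · (1,6)R 1/3 ok
Row 2: (2,0)R 3/3 ok · (2,1)R 2/3 ok · (2,2)B 0/4 unhappy · (2,3)R 2/4 ok · (2,4)R 3/4 ok · (2,5)R 2/4 ok · (2,6)B 1/3 ok
Row 3: (3,0)R 2/2 ok · (3,1)R 3/3 ok · (3,2)R 1/3 ok · (3,3)B 1/3 ok · (3,4)B 2/3 ok · (3,5)B 2/3 ok · (3,6)B 2/2 ok

(0,6), (2,2)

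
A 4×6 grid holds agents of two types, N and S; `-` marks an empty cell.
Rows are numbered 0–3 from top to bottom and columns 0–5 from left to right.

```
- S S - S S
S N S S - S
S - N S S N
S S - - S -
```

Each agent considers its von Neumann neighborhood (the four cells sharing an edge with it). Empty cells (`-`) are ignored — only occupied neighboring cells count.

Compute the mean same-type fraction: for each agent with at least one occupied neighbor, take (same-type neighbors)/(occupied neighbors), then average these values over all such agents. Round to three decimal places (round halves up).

Row 0: (0,1)S 1/2 · (0,2)S 2/2 · (0,4)S 1/1 · (0,5)S 2/2
Row 1: (1,0)S 1/2 · (1,1)N 0/3 · (1,2)S 2/4 · (1,3)S 2/2 · (1,5)S 1/2
Row 2: (2,0)S 2/2 · (2,2)N 0/2 · (2,3)S 2/3 · (2,4)S 2/3 · (2,5)N 0/2
Row 3: (3,0)S 2/2 · (3,1)S 1/1 · (3,4)S 1/1
Sum over 17 agents: 1/2 + 2/2 + 1/1 + 2/2 + 1/2 + 0/3 + 2/4 + 2/2 + 1/2 + 2/2 + 0/2 + 2/3 + 2/3 + 0/2 + 2/2 + 1/1 + 1/1 = 34/3; mean = 34/3 ÷ 17 = 2/3 = 0.666666… → 0.667.

0.667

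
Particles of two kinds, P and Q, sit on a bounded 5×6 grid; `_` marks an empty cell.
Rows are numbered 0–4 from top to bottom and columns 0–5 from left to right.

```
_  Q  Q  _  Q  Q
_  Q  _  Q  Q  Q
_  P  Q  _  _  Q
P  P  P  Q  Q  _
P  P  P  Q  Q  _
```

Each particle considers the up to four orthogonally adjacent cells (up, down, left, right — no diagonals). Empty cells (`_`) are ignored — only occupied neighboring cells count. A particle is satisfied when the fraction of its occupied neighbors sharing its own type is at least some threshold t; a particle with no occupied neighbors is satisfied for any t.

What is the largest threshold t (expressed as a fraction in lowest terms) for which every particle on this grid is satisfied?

0/1

Row 0: (0,1)Q 2/2 · (0,2)Q 1/1 · (0,4)Q 2/2 · (0,5)Q 2/2
Row 1: (1,1)Q 1/2 · (1,3)Q 1/1 · (1,4)Q 3/3 · (1,5)Q 3/3
Row 2: (2,1)P 1/3 · (2,2)Q 0/2 · (2,5)Q 1/1
Row 3: (3,0)P 2/2 · (3,1)P 4/4 · (3,2)P 2/4 · (3,3)Q 2/3 · (3,4)Q 2/2
Row 4: (4,0)P 2/2 · (4,1)P 3/3 · (4,2)P 2/3 · (4,3)Q 2/3 · (4,4)Q 2/2
The smallest same-type fraction is 0/2 at (2,2), which reduces to 0/1. Any threshold above that leaves this particle unsatisfied.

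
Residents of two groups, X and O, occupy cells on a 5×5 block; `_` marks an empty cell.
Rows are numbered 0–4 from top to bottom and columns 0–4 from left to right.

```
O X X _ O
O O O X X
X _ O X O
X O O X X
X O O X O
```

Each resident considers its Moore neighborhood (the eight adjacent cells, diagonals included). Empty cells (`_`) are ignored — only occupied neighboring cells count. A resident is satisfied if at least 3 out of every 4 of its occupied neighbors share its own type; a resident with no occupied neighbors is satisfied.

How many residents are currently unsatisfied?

Row 0: (0,0)O 2/3 ✗ · (0,1)X 1/5 ✗ · (0,2)X 2/4 ✗ · (0,4)O 0/2 ✗
Row 1: (1,0)O 2/4 ✗ · (1,1)O 4/7 ✗ · (1,2)O 2/6 ✗ · (1,3)X 3/7 ✗ · (1,4)X 2/4 ✗
Row 2: (2,0)X 1/4 ✗ · (2,2)O 4/7 ✗ · (2,3)X 4/8 ✗ · (2,4)O 0/5 ✗
Row 3: (3,0)X 2/4 ✗ · (3,1)O 4/7 ✗ · (3,2)O 4/7 ✗ · (3,3)X 3/8 ✗ · (3,4)X 3/5 ✗
Row 4: (4,0)X 1/3 ✗ · (4,1)O 3/5 ✗ · (4,2)O 3/5 ✗ · (4,3)X 2/5 ✗ · (4,4)O 0/3 ✗
Unsatisfied: (0,0), (0,1), (0,2), (0,4), (1,0), (1,1), (1,2), (1,3), (1,4), (2,0), (2,2), (2,3), (2,4), (3,0), (3,1), (3,2), (3,3), (3,4), (4,0), (4,1), (4,2), (4,3), (4,4) — 23 in total.

23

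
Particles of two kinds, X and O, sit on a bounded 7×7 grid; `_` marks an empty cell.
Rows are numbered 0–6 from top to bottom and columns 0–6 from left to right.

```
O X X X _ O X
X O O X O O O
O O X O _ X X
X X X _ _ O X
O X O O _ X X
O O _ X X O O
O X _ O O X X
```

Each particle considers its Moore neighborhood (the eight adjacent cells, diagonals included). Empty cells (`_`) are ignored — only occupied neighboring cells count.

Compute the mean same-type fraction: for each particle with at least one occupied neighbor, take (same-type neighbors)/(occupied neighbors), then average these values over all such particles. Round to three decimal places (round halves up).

0.401

Row 0: (0,0)O 1/3 · (0,1)X 2/5 · (0,2)X 3/5 · (0,3)X 2/4 · (0,5)O 3/4 · (0,6)X 0/3
Row 1: (1,0)X 1/5 · (1,1)O 4/8 · (1,2)O 3/8 · (1,3)X 3/6 · (1,4)O 3/6 · (1,5)O 3/6 · (1,6)O 2/5
Row 2: (2,0)O 2/5 · (2,1)O 3/8 · (2,2)X 3/7 · (2,3)O 2/5 · (2,5)X 2/6 · (2,6)X 2/5
Row 3: (3,0)X 2/5 · (3,1)X 4/8 · (3,2)X 3/7 · (3,5)O 0/5 · (3,6)X 4/5
Row 4: (4,0)O 2/5 · (4,1)X 3/7 · (4,2)O 2/6 · (4,3)O 1/4 · (4,5)X 3/6 · (4,6)X 2/5
Row 5: (5,0)O 3/5 · (5,1)O 4/6 · (5,3)X 1/5 · (5,4)X 3/7 · (5,5)O 2/7 · (5,6)O 1/5
Row 6: (6,0)O 2/3 · (6,1)X 0/3 · (6,3)O 1/3 · (6,4)O 2/5 · (6,5)X 2/5 · (6,6)X 1/3
Sum over 42 particles: 1/3 + 2/5 + 3/5 + 2/4 + 3/4 + 0/3 + 1/5 + 4/8 + 3/8 + 3/6 + 3/6 + 3/6 + 2/5 + 2/5 + 3/8 + 3/7 + 2/5 + 2/6 + 2/5 + 2/5 + 4/8 + 3/7 + 0/5 + 4/5 + 2/5 + 3/7 + 2/6 + 1/4 + 3/6 + 2/5 + 3/5 + 4/6 + 1/5 + 3/7 + 2/7 + 1/5 + 2/3 + 0/3 + 1/3 + 2/5 + 2/5 + 1/3 = 337/20; mean = 337/20 ÷ 42 = 337/840 = 0.401190… → 0.401.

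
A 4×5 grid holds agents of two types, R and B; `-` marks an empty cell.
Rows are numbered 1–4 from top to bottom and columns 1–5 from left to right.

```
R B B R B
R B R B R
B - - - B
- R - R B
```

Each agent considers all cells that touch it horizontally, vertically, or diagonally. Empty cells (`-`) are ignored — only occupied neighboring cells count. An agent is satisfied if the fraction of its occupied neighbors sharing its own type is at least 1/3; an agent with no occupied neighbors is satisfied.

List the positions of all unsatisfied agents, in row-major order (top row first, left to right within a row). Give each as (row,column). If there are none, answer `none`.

(2,1), (2,3), (2,5), (4,2), (4,4)

(1,1)R 1/3 ok
(1,2)B 2/5 ok
(1,3)B 3/5 ok
(1,4)R 2/5 ok
(1,5)B 1/3 ok
(2,1)R 1/4 unhappy
(2,2)B 3/6 ok
(2,3)R 1/5 unhappy
(2,4)B 3/6 ok
(2,5)R 1/4 unhappy
(3,1)B 1/3 ok
(3,5)B 2/4 ok
(4,2)R 0/1 unhappy
(4,4)R 0/2 unhappy
(4,5)B 1/2 ok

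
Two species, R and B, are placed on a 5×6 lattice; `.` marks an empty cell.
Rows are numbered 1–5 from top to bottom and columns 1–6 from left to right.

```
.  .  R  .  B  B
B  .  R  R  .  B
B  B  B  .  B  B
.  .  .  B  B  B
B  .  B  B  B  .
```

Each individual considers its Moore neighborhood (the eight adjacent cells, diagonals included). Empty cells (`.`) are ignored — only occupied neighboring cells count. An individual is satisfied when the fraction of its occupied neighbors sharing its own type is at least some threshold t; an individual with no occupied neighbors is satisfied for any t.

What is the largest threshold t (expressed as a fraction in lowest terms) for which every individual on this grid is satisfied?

(1,3)R 2/2
(1,5)B 2/3
(1,6)B 2/2
(2,1)B 2/2
(2,3)R 2/4
(2,4)R 2/5
(2,6)B 4/4
(3,1)B 2/2
(3,2)B 3/4
(3,3)B 2/4
(3,5)B 5/6
(3,6)B 4/4
(4,4)B 6/6
(4,5)B 6/6
(4,6)B 4/4
(5,1)B — no occupied neighbors
(5,3)B 2/2
(5,4)B 4/4
(5,5)B 4/4
The smallest same-type fraction is 2/5 at (2,4), which reduces to 2/5. Any threshold above that leaves this individual unsatisfied.

2/5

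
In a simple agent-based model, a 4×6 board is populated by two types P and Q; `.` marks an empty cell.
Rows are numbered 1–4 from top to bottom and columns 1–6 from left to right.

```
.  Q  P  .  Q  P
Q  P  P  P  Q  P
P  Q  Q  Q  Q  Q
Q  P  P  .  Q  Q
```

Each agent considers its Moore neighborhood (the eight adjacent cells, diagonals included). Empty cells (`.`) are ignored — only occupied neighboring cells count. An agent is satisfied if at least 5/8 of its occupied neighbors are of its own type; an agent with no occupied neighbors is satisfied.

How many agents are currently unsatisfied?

16

Row 1: (1,2)Q 1/4 unhappy · (1,3)P 3/4 ok · (1,5)Q 1/4 unhappy · (1,6)P 1/3 unhappy
Row 2: (2,1)Q 2/4 unhappy · (2,2)P 3/7 unhappy · (2,3)P 3/7 unhappy · (2,4)P 2/7 unhappy · (2,5)Q 4/7 unhappy · (2,6)P 1/5 unhappy
Row 3: (3,1)P 2/5 unhappy · (3,2)Q 3/8 unhappy · (3,3)Q 2/7 unhappy · (3,4)Q 4/7 unhappy · (3,5)Q 5/7 ok · (3,6)Q 4/5 ok
Row 4: (4,1)Q 1/3 unhappy · (4,2)P 2/5 unhappy · (4,3)P 1/4 unhappy · (4,5)Q 4/4 ok · (4,6)Q 3/3 ok
Unsatisfied: (1,2), (1,5), (1,6), (2,1), (2,2), (2,3), (2,4), (2,5), (2,6), (3,1), (3,2), (3,3), (3,4), (4,1), (4,2), (4,3) — 16 in total.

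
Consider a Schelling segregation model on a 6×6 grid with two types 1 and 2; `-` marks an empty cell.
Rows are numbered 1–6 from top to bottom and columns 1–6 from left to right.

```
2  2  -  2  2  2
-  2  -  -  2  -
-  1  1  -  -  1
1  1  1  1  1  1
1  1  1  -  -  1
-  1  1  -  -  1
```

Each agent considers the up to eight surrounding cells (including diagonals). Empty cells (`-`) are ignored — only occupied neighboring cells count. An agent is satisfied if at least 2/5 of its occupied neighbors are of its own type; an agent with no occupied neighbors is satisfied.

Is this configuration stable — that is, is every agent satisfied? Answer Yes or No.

Yes

(1,1)2 2/2 ✓
(1,2)2 2/2 ✓
(1,4)2 2/2 ✓
(1,5)2 3/3 ✓
(1,6)2 2/2 ✓
(2,2)2 2/4 ✓
(2,5)2 3/4 ✓
(3,2)1 4/5 ✓
(3,3)1 4/5 ✓
(3,6)1 2/3 ✓
(4,1)1 4/4 ✓
(4,2)1 7/7 ✓
(4,3)1 6/6 ✓
(4,4)1 4/4 ✓
(4,5)1 4/4 ✓
(4,6)1 3/3 ✓
(5,1)1 4/4 ✓
(5,2)1 7/7 ✓
(5,3)1 6/6 ✓
(5,6)1 3/3 ✓
(6,2)1 4/4 ✓
(6,3)1 3/3 ✓
(6,6)1 1/1 ✓
All meet the threshold, so the configuration is stable.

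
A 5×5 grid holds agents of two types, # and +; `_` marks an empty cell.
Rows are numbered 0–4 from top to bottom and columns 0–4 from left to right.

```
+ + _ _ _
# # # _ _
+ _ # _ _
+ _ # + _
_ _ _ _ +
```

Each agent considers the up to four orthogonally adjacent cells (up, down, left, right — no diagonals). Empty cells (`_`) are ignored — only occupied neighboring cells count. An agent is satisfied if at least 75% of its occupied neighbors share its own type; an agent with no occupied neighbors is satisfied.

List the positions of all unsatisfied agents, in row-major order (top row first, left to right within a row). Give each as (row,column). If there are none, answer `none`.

Row 0: (0,0)+ 1/2 unhappy · (0,1)+ 1/2 unhappy
Row 1: (1,0)# 1/3 unhappy · (1,1)# 2/3 unhappy · (1,2)# 2/2 ok
Row 2: (2,0)+ 1/2 unhappy · (2,2)# 2/2 ok
Row 3: (3,0)+ 1/1 ok · (3,2)# 1/2 unhappy · (3,3)+ 0/1 unhappy
Row 4: (4,4)+ 0/0 ok

(0,0), (0,1), (1,0), (1,1), (2,0), (3,2), (3,3)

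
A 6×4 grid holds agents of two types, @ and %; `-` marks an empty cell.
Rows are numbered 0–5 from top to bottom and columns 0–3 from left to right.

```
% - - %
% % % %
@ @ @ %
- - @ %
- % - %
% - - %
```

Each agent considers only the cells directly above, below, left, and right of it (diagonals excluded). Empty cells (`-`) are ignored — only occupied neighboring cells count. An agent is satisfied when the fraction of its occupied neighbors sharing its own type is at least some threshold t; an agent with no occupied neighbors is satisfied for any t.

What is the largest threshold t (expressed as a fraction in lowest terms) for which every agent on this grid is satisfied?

Row 0: (0,0)% 1/1 · (0,3)% 1/1
Row 1: (1,0)% 2/3 · (1,1)% 2/3 · (1,2)% 2/3 · (1,3)% 3/3
Row 2: (2,0)@ 1/2 · (2,1)@ 2/3 · (2,2)@ 2/4 · (2,3)% 2/3
Row 3: (3,2)@ 1/2 · (3,3)% 2/3
Row 4: (4,1)% — no occupied neighbors · (4,3)% 2/2
Row 5: (5,0)% — no occupied neighbors · (5,3)% 1/1
The smallest same-type fraction is 1/2 at (2,0), which reduces to 1/2. Any threshold above that leaves this agent unsatisfied.

1/2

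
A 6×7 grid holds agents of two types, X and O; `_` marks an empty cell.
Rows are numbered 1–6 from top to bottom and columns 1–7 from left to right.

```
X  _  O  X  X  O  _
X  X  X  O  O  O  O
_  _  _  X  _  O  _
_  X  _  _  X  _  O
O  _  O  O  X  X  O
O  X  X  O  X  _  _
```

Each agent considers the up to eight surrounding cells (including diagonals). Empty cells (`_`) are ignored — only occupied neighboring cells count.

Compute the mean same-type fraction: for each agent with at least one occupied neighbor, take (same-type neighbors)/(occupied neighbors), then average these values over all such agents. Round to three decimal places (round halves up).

0.532

Row 1: (1,1)X 2/2 · (1,3)O 1/4 · (1,4)X 2/5 · (1,5)X 1/5 · (1,6)O 3/4
Row 2: (2,1)X 2/2 · (2,2)X 3/4 · (2,3)X 3/5 · (2,4)O 2/6 · (2,5)O 4/7 · (2,6)O 4/5 · (2,7)O 3/3
Row 3: (3,4)X 2/4 · (3,6)O 4/5
Row 4: (4,2)X 0/2 · (4,5)X 3/5 · (4,7)O 2/3
Row 5: (5,1)O 1/3 · (5,3)O 2/5 · (5,4)O 2/6 · (5,5)X 3/5 · (5,6)X 3/5 · (5,7)O 1/2
Row 6: (6,1)O 1/2 · (6,2)X 1/4 · (6,3)X 1/4 · (6,4)O 2/5 · (6,5)X 2/4
Sum over 28 agents: 2/2 + 1/4 + 2/5 + 1/5 + 3/4 + 2/2 + 3/4 + 3/5 + 2/6 + 4/7 + 4/5 + 3/3 + 2/4 + 4/5 + 0/2 + 3/5 + 2/3 + 1/3 + 2/5 + 2/6 + 3/5 + 3/5 + 1/2 + 1/2 + 1/4 + 1/4 + 2/5 + 2/4 = 6253/420; mean = 6253/420 ÷ 28 = 6253/11760 = 0.531717… → 0.532.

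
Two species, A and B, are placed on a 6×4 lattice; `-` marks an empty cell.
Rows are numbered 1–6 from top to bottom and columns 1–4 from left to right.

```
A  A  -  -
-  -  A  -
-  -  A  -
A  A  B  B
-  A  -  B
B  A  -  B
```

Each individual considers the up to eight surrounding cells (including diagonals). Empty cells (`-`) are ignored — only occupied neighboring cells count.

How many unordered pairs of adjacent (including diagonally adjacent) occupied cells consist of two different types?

6

Scan each occupied cell's neighbors to the right and below (and the two forward diagonals) so each pair is counted once.
Row 1: A(1,1)–A(1,2)= A(1,2)–A(2,3)=  → 0/2 unlike.
Row 2: A(2,3)–A(3,3)=  → 0/1 unlike.
Row 3: A(3,3)–B(4,3)≠ A(3,3)–B(4,4)≠ A(3,3)–A(4,2)=  → 2/3 unlike.
Row 4: A(4,1)–A(4,2)= A(4,1)–A(5,2)= A(4,2)–B(4,3)≠ A(4,2)–A(5,2)= B(4,3)–B(4,4)= B(4,3)–B(5,4)= B(4,3)–A(5,2)≠ B(4,4)–B(5,4)=  → 2/8 unlike.
Row 5: A(5,2)–A(6,2)= A(5,2)–B(6,1)≠ B(5,4)–B(6,4)=  → 1/3 unlike.
Row 6: B(6,1)–A(6,2)≠  → 1/1 unlike.
Total adjacent occupied pairs: 18; unlike-type pairs: 6.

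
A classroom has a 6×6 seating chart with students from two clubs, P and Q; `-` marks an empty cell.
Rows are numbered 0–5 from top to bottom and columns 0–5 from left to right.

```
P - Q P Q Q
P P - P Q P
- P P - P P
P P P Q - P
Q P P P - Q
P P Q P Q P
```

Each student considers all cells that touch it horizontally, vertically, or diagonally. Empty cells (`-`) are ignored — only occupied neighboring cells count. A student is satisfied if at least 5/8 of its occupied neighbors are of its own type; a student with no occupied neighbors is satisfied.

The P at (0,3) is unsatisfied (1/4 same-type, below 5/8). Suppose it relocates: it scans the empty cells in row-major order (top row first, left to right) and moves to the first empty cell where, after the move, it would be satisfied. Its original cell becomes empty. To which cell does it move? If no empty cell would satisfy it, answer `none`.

(0,1)

Vacating (0,3). Empty cells in order:
  (0,1): 3/4 same-type → satisfied — stop here.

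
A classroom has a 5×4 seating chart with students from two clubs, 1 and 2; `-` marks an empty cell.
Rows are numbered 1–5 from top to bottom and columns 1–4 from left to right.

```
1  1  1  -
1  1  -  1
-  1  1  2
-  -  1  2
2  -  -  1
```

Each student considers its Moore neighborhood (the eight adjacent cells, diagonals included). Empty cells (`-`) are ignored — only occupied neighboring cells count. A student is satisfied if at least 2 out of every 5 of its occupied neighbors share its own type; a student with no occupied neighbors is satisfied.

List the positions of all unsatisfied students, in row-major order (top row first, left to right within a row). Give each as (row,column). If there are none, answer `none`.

Row 1: (1,1)1 3/3 satisfied · (1,2)1 4/4 satisfied · (1,3)1 3/3 satisfied
Row 2: (2,1)1 4/4 satisfied · (2,2)1 6/6 satisfied · (2,4)1 2/3 satisfied
Row 3: (3,2)1 4/4 satisfied · (3,3)1 4/6 satisfied · (3,4)2 1/4 not
Row 4: (4,3)1 3/5 satisfied · (4,4)2 1/4 not
Row 5: (5,1)2 0/0 satisfied · (5,4)1 1/2 satisfied

(3,4), (4,4)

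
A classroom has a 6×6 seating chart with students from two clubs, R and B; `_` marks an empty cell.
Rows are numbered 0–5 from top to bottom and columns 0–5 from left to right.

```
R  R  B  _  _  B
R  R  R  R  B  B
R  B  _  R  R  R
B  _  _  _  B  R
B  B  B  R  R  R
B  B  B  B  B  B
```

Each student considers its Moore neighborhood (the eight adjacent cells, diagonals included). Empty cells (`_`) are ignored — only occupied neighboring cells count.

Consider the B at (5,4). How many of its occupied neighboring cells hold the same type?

Occupied neighbors of (5,4): (4,3)=R, (4,4)=R, (4,5)=R, (5,3)=B, (5,5)=B.
Same type (B): 2 of 5.

2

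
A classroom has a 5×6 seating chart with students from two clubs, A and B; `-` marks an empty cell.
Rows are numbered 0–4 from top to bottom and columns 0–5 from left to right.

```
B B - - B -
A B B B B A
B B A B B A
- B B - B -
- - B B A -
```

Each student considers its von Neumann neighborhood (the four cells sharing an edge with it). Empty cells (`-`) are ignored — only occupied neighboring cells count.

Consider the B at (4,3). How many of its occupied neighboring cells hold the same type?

Occupied neighbors of (4,3): (4,2)=B, (4,4)=A.
Same type (B): 1 of 2.

1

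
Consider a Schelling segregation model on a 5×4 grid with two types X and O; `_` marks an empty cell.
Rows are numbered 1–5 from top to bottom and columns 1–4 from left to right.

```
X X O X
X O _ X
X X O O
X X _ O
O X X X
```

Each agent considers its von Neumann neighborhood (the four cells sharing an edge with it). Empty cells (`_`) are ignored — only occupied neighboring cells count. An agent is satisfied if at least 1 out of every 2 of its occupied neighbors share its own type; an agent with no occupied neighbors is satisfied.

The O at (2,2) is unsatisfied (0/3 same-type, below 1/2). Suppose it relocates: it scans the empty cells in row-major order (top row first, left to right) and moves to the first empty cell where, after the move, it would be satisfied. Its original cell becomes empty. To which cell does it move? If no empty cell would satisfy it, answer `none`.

(2,3)

Vacating (2,2). Empty cells in order:
  (2,3): 2/3 same-type → satisfied — stop here.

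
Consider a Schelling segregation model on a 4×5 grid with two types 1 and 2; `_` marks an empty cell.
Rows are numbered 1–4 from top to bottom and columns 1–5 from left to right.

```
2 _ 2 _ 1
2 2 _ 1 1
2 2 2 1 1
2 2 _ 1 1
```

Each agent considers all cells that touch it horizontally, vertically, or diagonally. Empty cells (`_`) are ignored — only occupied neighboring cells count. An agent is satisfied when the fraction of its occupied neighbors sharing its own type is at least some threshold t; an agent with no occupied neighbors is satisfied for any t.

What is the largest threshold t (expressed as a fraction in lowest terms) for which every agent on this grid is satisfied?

Row 1: (1,1)2 2/2 · (1,3)2 1/2 · (1,5)1 2/2
Row 2: (2,1)2 4/4 · (2,2)2 6/6 · (2,4)1 4/6 · (2,5)1 4/4
Row 3: (3,1)2 5/5 · (3,2)2 6/6 · (3,3)2 3/6 · (3,4)1 5/6 · (3,5)1 5/5
Row 4: (4,1)2 3/3 · (4,2)2 4/4 · (4,4)1 3/4 · (4,5)1 3/3
The smallest same-type fraction is 1/2 at (1,3), which reduces to 1/2. Any threshold above that leaves this agent unsatisfied.

1/2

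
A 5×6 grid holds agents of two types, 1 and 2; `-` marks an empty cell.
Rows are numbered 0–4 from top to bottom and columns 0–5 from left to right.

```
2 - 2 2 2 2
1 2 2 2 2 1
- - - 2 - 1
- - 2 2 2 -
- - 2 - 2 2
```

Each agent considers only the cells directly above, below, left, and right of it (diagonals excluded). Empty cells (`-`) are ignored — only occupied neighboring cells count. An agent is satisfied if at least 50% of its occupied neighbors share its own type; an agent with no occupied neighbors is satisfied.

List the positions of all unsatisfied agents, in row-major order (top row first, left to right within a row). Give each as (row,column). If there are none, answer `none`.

(0,0)2 0/1 ✗
(0,2)2 2/2 ✓
(0,3)2 3/3 ✓
(0,4)2 3/3 ✓
(0,5)2 1/2 ✓
(1,0)1 0/2 ✗
(1,1)2 1/2 ✓
(1,2)2 3/3 ✓
(1,3)2 4/4 ✓
(1,4)2 2/3 ✓
(1,5)1 1/3 ✗
(2,3)2 2/2 ✓
(2,5)1 1/1 ✓
(3,2)2 2/2 ✓
(3,3)2 3/3 ✓
(3,4)2 2/2 ✓
(4,2)2 1/1 ✓
(4,4)2 2/2 ✓
(4,5)2 1/1 ✓

(0,0), (1,0), (1,5)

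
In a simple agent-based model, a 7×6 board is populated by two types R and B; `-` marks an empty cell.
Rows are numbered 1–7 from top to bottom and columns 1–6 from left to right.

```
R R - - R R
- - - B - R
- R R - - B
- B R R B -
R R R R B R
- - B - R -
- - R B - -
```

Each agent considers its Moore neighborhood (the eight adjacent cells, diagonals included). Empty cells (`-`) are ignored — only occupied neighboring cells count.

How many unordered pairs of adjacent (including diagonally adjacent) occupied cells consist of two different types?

Scan each occupied cell's neighbors to the right and below (and the two forward diagonals) so each pair is counted once.
Row 1: R(1,1)–R(1,2)= R(1,5)–R(1,6)= R(1,5)–R(2,6)= R(1,5)–B(2,4)≠ R(1,6)–R(2,6)=  → 1/5 unlike.
Row 2: B(2,4)–R(3,3)≠ R(2,6)–B(3,6)≠  → 2/2 unlike.
Row 3: R(3,2)–R(3,3)= R(3,2)–B(4,2)≠ R(3,2)–R(4,3)= R(3,3)–R(4,3)= R(3,3)–R(4,4)= R(3,3)–B(4,2)≠ B(3,6)–B(4,5)=  → 2/7 unlike.
Row 4: B(4,2)–R(4,3)≠ B(4,2)–R(5,2)≠ B(4,2)–R(5,3)≠ B(4,2)–R(5,1)≠ R(4,3)–R(4,4)= R(4,3)–R(5,3)= R(4,3)–R(5,4)= R(4,3)–R(5,2)= R(4,4)–B(4,5)≠ R(4,4)–R(5,4)= R(4,4)–B(5,5)≠ R(4,4)–R(5,3)= B(4,5)–B(5,5)= B(4,5)–R(5,6)≠ B(4,5)–R(5,4)≠  → 8/15 unlike.
Row 5: R(5,1)–R(5,2)= R(5,2)–R(5,3)= R(5,2)–B(6,3)≠ R(5,3)–R(5,4)= R(5,3)–B(6,3)≠ R(5,4)–B(5,5)≠ R(5,4)–R(6,5)= R(5,4)–B(6,3)≠ B(5,5)–R(5,6)≠ B(5,5)–R(6,5)≠ R(5,6)–R(6,5)=  → 6/11 unlike.
Row 6: B(6,3)–R(7,3)≠ B(6,3)–B(7,4)= R(6,5)–B(7,4)≠  → 2/3 unlike.
Row 7: R(7,3)–B(7,4)≠  → 1/1 unlike.
Total adjacent occupied pairs: 44; unlike-type pairs: 22.

22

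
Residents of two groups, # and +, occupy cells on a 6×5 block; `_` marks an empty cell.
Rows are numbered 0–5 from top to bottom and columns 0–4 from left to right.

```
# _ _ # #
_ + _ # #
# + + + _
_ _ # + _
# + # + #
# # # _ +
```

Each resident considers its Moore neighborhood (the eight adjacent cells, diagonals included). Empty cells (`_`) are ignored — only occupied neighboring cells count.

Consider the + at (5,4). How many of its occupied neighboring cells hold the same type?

Occupied neighbors of (5,4): (4,3)=+, (4,4)=#.
Same type (+): 1 of 2.

1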